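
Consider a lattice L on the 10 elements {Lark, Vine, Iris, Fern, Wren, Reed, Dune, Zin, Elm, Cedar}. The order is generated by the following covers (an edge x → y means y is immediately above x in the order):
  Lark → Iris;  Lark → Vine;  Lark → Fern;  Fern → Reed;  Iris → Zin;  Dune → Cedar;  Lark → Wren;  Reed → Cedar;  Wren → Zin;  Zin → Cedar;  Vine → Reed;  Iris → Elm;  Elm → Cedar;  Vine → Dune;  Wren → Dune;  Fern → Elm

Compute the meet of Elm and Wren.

Lark

Common lower bounds of {Elm, Wren}: Lark.
The greatest among these is Lark.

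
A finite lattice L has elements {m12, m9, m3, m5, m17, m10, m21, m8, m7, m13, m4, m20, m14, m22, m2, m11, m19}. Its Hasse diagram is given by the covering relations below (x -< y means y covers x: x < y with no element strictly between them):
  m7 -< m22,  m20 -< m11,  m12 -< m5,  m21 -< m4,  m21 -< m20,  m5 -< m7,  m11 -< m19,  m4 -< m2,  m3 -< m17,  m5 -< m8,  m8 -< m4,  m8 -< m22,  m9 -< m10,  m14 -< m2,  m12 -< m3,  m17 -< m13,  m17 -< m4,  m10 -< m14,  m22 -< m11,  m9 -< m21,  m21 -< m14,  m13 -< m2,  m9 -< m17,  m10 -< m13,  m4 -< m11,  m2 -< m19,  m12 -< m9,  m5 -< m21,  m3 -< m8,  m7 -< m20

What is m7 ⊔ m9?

m20

Common upper bounds of {m7, m9}: m11, m19, m20.
The least among these is m20.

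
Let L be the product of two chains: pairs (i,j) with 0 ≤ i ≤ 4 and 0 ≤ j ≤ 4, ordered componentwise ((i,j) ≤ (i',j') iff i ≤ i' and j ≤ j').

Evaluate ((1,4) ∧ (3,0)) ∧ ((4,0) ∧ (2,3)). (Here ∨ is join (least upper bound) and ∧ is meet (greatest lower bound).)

(1,4) ∧ (3,0) = (1,0)
(4,0) ∧ (2,3) = (2,0)
(1,0) ∧ (2,0) = (1,0)

(1,0)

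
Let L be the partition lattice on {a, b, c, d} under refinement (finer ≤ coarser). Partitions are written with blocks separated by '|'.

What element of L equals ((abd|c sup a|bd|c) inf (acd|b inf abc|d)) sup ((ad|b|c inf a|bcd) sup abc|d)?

abd|c ∨ a|bd|c = abd|c
acd|b ∧ abc|d = ac|b|d
abd|c ∧ ac|b|d = a|b|c|d
ad|b|c ∧ a|bcd = a|b|c|d
a|b|c|d ∨ abc|d = abc|d
a|b|c|d ∨ abc|d = abc|d

abc|d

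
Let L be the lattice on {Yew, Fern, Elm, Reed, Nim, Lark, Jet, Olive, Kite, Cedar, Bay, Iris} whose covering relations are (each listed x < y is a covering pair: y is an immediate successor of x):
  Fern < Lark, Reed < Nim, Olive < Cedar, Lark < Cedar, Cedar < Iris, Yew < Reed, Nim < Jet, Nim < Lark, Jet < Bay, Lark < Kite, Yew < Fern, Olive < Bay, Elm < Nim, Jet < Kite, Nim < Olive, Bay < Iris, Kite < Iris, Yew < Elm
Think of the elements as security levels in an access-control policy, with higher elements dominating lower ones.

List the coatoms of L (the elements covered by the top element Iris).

The coatoms are exactly the elements covered by Iris: Bay, Cedar, Kite.

Bay, Cedar, Kite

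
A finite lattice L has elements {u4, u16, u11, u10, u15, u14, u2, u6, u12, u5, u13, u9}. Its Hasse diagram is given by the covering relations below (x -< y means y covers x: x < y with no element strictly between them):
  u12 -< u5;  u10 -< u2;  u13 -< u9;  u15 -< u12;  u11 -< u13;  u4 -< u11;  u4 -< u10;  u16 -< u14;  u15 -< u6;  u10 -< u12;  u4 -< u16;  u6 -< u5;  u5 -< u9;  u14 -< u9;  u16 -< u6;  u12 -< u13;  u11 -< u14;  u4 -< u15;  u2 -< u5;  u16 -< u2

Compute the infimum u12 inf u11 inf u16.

Common lower bounds of {u12, u11, u16}: u4.
The greatest among these is u4.

u4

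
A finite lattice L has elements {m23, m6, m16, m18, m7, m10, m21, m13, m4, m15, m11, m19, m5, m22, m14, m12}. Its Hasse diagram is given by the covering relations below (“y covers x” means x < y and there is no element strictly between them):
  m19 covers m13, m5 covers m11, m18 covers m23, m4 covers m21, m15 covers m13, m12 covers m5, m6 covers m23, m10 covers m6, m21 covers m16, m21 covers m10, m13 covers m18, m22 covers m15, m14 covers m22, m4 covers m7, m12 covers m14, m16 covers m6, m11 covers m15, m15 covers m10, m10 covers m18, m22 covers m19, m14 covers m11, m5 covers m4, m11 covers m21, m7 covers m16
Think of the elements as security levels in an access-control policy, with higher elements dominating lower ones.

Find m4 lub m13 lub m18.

m5

Common upper bounds of {m4, m13, m18}: m12, m5.
The least among these is m5.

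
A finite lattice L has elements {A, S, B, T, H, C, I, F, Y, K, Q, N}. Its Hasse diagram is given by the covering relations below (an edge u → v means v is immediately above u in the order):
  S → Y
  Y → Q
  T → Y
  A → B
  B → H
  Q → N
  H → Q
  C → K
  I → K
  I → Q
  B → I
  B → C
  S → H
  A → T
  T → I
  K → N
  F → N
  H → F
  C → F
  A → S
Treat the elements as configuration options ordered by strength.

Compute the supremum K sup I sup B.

Common upper bounds of {K, I, B}: K, N.
The least among these is K.

K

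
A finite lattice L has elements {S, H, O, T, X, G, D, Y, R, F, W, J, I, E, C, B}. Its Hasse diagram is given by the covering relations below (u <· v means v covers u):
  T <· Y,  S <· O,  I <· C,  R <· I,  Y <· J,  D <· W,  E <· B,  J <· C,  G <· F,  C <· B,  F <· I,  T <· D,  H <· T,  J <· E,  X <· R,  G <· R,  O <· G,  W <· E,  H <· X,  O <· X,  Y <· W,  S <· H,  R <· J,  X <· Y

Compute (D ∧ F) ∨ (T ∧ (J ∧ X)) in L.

D ∧ F = S
J ∧ X = X
T ∧ X = H
S ∨ H = H

H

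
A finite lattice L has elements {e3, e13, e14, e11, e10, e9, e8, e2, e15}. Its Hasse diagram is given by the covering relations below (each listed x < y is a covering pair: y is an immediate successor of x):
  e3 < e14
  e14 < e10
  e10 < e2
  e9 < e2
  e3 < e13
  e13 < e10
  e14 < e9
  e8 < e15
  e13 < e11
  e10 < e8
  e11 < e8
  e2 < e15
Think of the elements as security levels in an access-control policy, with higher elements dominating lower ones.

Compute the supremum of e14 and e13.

Common upper bounds of {e14, e13}: e10, e15, e2, e8.
The least among these is e10.

e10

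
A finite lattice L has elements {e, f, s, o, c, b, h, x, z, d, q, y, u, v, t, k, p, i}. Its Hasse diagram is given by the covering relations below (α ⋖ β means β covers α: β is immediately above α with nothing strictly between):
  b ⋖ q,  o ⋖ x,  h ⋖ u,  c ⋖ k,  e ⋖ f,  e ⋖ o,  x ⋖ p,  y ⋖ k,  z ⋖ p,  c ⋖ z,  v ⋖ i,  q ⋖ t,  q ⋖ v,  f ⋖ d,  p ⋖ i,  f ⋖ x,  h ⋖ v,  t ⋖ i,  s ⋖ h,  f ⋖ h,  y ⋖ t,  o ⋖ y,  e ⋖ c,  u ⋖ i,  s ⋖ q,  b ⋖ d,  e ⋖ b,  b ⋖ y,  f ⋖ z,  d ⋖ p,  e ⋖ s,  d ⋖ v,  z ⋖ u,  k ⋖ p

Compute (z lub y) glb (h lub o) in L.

z ∨ y = p
h ∨ o = i
p ∧ i = p

p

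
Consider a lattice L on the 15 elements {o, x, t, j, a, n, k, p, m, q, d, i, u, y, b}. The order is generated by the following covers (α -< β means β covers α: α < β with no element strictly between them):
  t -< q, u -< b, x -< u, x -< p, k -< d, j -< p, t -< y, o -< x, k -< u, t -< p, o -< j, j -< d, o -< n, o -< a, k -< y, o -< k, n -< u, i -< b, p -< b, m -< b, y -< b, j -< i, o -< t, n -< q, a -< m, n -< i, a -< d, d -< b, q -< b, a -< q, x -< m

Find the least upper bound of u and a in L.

Common upper bounds of {u, a}: b.
The least among these is b.

b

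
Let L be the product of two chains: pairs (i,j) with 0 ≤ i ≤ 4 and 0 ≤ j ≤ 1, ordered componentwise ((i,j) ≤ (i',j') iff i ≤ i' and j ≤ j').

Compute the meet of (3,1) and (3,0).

(3,0)

In a product of chains, the meet is componentwise min, giving (3,0).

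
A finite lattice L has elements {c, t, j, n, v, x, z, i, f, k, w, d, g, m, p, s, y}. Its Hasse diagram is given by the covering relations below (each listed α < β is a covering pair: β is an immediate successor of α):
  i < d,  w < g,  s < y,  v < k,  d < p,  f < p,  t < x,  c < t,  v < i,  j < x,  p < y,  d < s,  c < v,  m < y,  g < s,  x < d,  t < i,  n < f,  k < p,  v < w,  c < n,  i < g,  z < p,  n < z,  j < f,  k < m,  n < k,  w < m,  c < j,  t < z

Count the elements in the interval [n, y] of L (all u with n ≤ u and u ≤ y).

The interval [n, y] = {f, k, m, n, p, y, z}, which has 7 elements.

7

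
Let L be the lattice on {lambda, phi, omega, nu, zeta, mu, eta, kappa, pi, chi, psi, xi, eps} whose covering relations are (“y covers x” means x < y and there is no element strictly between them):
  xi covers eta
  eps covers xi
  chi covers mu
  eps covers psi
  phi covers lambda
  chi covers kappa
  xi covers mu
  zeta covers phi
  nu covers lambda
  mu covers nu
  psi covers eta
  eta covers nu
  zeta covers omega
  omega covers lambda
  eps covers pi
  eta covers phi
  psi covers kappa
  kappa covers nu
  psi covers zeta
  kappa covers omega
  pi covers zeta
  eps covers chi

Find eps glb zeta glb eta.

phi

Common lower bounds of {eps, zeta, eta}: lambda, phi.
The greatest among these is phi.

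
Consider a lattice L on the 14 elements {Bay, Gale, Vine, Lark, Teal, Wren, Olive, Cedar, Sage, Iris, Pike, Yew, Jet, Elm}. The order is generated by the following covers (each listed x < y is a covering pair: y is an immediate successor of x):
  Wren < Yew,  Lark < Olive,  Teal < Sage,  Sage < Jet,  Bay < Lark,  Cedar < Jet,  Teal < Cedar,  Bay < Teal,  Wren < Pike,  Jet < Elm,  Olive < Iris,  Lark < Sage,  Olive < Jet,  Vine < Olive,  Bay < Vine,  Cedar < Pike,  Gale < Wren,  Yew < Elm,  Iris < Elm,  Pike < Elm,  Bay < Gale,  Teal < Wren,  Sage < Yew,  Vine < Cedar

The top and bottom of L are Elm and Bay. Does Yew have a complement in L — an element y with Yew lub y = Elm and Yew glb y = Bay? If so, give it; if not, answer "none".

Need y with Yew ∨ y = Elm and Yew ∧ y = Bay.
Checking each element gives: Vine.

Vine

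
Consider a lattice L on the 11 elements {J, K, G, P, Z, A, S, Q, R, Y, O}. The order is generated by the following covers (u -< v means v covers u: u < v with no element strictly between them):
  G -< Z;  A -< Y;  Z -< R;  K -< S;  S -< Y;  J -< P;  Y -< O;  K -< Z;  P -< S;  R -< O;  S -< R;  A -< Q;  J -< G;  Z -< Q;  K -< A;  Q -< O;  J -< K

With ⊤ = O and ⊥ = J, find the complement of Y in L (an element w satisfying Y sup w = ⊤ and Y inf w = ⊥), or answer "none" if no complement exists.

Need w with Y ∨ w = O and Y ∧ w = J.
Checking each element gives: G.

G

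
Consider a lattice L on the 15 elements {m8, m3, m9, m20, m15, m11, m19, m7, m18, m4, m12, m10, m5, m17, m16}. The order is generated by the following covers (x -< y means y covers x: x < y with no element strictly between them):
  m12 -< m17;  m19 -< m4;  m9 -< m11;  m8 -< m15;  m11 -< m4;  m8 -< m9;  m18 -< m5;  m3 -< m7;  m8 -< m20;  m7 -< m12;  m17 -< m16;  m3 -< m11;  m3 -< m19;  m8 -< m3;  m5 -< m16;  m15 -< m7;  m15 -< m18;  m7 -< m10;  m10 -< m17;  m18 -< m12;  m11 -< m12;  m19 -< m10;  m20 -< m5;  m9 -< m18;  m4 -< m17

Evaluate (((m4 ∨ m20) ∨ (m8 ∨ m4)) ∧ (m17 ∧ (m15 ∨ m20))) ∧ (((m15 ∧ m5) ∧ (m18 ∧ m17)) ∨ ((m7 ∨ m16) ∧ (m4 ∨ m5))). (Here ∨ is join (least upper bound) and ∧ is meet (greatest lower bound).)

m4 ∨ m20 = m16
m8 ∨ m4 = m4
m16 ∨ m4 = m16
m15 ∨ m20 = m5
m17 ∧ m5 = m18
m16 ∧ m18 = m18
m15 ∧ m5 = m15
m18 ∧ m17 = m18
m15 ∧ m18 = m15
m7 ∨ m16 = m16
m4 ∨ m5 = m16
m16 ∧ m16 = m16
m15 ∨ m16 = m16
m18 ∧ m16 = m18

m18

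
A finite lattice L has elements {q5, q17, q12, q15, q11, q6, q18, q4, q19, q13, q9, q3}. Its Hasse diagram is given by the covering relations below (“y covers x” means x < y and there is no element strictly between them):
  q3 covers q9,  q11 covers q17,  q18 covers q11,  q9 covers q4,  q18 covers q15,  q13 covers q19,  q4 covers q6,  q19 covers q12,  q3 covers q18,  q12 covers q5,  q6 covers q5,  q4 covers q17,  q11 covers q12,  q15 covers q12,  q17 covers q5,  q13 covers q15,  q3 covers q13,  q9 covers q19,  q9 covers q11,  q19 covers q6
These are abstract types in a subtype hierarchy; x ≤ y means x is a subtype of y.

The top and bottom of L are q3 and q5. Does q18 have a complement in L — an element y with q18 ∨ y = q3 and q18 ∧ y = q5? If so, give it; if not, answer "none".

q6

Need y with q18 ∨ y = q3 and q18 ∧ y = q5.
Checking each element gives: q6.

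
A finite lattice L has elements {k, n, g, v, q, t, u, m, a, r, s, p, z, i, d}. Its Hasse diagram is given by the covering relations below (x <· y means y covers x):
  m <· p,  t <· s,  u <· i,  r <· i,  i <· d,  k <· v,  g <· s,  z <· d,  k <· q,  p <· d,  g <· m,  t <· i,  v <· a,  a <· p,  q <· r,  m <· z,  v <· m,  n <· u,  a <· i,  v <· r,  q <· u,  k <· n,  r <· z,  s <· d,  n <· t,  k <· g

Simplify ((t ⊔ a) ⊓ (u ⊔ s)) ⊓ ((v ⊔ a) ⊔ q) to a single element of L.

i

t ∨ a = i
u ∨ s = d
i ∧ d = i
v ∨ a = a
a ∨ q = i
i ∧ i = i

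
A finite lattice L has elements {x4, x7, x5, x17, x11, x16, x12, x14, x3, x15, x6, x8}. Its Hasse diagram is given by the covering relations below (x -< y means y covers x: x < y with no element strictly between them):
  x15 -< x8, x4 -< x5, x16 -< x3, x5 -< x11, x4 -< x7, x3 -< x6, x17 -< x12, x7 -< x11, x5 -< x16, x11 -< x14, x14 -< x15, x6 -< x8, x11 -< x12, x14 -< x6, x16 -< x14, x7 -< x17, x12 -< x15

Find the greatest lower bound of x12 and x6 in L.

Common lower bounds of {x12, x6}: x11, x4, x5, x7.
The greatest among these is x11.

x11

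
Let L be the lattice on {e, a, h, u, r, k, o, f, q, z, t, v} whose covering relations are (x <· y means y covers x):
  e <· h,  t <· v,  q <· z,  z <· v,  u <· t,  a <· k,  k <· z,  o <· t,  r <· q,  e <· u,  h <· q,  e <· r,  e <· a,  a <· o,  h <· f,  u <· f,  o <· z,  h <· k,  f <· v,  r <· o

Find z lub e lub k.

z

Common upper bounds of {z, e, k}: v, z.
The least among these is z.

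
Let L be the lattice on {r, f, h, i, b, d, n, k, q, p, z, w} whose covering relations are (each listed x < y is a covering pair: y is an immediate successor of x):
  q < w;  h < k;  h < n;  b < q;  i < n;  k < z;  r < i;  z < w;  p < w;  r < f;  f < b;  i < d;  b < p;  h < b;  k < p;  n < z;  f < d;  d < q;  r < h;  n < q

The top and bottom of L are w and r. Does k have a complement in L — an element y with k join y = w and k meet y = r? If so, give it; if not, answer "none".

d

Need y with k ∨ y = w and k ∧ y = r.
Checking each element gives: d.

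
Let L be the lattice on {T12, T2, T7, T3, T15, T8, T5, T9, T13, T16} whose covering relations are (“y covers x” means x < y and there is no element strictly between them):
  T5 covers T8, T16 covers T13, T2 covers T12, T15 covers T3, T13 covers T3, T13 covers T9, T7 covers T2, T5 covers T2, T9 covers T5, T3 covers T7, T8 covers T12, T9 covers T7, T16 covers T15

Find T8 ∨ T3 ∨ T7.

Common upper bounds of {T8, T3, T7}: T13, T16.
The least among these is T13.

T13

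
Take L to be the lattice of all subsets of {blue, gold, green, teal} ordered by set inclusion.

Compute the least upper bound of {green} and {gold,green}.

{gold,green}

Under ⊆, join is union: {green} ∪ {gold,green} = {gold,green}.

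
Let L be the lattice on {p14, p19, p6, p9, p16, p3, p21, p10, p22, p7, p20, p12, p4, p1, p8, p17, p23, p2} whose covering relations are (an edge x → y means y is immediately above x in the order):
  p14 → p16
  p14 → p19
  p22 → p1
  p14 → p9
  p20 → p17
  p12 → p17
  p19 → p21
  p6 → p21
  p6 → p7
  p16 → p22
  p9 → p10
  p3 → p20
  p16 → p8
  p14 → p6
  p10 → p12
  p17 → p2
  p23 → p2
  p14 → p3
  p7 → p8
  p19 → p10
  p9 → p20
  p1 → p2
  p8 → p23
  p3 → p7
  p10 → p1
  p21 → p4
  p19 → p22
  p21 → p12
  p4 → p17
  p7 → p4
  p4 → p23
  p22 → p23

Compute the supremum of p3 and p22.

Common upper bounds of {p3, p22}: p2, p23.
The least among these is p23.

p23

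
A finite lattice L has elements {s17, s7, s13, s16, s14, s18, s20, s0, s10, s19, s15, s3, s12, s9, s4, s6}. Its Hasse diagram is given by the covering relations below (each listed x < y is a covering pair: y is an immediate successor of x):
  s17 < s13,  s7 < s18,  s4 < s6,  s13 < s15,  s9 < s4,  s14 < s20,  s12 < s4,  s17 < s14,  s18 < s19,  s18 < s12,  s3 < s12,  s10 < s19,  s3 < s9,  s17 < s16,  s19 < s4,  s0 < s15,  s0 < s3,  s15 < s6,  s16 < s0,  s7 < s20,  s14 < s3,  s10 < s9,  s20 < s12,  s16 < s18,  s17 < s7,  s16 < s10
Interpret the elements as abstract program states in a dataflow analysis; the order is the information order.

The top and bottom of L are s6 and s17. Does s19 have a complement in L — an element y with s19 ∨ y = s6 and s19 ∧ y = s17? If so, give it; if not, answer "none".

s13

Need y with s19 ∨ y = s6 and s19 ∧ y = s17.
Checking each element gives: s13.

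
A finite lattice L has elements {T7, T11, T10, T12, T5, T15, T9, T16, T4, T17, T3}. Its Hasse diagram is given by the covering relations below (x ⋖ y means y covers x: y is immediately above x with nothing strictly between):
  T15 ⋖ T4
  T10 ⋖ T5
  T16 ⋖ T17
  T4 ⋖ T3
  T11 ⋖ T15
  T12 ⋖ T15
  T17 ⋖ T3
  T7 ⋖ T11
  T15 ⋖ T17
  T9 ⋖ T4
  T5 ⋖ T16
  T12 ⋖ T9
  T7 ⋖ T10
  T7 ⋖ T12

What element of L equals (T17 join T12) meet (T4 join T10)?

T17 ∨ T12 = T17
T4 ∨ T10 = T3
T17 ∧ T3 = T17

T17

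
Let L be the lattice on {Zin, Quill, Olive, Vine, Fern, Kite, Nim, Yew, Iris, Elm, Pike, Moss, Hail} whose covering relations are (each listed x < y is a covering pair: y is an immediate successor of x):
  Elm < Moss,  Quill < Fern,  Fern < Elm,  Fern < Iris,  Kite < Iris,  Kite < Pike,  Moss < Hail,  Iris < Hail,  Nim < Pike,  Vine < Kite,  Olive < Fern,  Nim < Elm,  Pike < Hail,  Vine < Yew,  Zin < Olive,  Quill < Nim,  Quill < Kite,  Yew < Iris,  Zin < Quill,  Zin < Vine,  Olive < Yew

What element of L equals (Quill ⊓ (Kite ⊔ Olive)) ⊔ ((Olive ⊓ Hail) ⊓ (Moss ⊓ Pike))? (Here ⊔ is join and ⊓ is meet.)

Quill

Kite ∨ Olive = Iris
Quill ∧ Iris = Quill
Olive ∧ Hail = Olive
Moss ∧ Pike = Nim
Olive ∧ Nim = Zin
Quill ∨ Zin = Quill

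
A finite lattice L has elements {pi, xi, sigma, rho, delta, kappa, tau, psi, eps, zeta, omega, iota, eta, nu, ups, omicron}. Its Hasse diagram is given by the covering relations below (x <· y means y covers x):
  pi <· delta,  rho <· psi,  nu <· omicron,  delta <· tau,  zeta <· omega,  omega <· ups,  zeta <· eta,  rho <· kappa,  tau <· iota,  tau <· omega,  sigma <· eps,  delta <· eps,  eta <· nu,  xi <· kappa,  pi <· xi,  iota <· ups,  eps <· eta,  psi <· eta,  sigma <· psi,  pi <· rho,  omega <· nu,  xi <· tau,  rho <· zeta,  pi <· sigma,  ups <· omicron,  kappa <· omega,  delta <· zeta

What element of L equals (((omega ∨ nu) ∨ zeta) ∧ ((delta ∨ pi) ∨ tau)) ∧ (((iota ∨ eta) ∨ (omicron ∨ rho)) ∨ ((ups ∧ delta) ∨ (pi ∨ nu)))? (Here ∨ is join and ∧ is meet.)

tau

omega ∨ nu = nu
nu ∨ zeta = nu
delta ∨ pi = delta
delta ∨ tau = tau
nu ∧ tau = tau
iota ∨ eta = omicron
omicron ∨ rho = omicron
omicron ∨ omicron = omicron
ups ∧ delta = delta
pi ∨ nu = nu
delta ∨ nu = nu
omicron ∨ nu = omicron
tau ∧ omicron = tau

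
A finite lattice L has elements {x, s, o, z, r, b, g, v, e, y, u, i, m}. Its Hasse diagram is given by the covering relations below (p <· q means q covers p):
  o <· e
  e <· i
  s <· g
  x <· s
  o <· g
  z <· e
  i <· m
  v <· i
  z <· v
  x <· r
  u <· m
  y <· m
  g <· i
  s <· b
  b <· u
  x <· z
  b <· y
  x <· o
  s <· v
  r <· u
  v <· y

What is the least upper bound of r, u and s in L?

Common upper bounds of {r, u, s}: m, u.
The least among these is u.

u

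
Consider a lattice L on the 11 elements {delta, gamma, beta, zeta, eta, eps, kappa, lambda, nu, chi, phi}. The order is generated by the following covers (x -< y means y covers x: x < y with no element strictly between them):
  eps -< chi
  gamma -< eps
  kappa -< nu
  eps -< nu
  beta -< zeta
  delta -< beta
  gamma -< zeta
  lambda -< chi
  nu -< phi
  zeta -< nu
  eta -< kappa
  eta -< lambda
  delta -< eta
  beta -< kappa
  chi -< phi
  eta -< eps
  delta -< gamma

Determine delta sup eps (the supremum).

eps

Common upper bounds of {delta, eps}: chi, eps, nu, phi.
The least among these is eps.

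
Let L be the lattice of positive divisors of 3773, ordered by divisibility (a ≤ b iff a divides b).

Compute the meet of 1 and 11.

Common lower bounds of {1, 11}: 1.
The greatest among these is 1.

1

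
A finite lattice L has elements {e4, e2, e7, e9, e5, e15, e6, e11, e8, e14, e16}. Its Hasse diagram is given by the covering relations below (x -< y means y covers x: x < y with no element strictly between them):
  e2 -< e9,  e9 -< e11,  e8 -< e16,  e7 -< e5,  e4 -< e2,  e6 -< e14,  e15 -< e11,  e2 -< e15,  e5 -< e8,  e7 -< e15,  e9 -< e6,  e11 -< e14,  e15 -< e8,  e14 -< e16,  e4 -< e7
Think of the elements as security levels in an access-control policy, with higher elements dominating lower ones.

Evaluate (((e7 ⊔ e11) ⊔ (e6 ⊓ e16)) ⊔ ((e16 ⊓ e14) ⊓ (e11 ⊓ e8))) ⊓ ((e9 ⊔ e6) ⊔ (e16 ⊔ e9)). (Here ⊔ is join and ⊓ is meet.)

e14

e7 ∨ e11 = e11
e6 ∧ e16 = e6
e11 ∨ e6 = e14
e16 ∧ e14 = e14
e11 ∧ e8 = e15
e14 ∧ e15 = e15
e14 ∨ e15 = e14
e9 ∨ e6 = e6
e16 ∨ e9 = e16
e6 ∨ e16 = e16
e14 ∧ e16 = e14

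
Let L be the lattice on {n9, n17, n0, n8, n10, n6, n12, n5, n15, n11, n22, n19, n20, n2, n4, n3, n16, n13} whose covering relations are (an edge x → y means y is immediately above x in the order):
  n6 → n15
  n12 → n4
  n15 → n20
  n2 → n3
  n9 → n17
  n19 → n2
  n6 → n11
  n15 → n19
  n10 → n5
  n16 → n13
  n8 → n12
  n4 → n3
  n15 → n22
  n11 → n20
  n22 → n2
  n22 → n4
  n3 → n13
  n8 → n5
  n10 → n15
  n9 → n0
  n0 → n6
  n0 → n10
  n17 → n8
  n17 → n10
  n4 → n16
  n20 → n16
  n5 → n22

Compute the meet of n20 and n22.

n15

Common lower bounds of {n20, n22}: n0, n10, n15, n17, n6, n9.
The greatest among these is n15.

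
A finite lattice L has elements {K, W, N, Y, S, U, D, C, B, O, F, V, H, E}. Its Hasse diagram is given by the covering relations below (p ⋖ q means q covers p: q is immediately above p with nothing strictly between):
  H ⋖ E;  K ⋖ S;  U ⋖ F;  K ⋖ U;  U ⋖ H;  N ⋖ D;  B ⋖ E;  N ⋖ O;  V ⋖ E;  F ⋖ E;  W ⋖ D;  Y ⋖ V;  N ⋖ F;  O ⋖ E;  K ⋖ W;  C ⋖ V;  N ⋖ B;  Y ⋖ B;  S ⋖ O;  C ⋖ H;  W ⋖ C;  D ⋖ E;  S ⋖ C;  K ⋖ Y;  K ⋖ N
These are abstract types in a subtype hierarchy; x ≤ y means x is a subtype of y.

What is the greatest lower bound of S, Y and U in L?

K

Common lower bounds of {S, Y, U}: K.
The greatest among these is K.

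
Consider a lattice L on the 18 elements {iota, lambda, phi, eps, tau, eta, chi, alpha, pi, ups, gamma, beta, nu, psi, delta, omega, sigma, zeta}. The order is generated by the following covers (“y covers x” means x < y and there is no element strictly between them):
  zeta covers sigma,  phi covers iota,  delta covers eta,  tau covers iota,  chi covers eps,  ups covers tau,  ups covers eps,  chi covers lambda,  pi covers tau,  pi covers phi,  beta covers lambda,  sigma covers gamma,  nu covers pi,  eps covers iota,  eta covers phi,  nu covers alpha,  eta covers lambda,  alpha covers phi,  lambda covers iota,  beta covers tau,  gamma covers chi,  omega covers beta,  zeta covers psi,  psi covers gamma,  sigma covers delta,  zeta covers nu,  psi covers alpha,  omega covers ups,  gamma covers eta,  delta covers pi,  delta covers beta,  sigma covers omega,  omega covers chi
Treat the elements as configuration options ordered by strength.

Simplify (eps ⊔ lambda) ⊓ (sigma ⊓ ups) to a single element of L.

eps ∨ lambda = chi
sigma ∧ ups = ups
chi ∧ ups = eps

eps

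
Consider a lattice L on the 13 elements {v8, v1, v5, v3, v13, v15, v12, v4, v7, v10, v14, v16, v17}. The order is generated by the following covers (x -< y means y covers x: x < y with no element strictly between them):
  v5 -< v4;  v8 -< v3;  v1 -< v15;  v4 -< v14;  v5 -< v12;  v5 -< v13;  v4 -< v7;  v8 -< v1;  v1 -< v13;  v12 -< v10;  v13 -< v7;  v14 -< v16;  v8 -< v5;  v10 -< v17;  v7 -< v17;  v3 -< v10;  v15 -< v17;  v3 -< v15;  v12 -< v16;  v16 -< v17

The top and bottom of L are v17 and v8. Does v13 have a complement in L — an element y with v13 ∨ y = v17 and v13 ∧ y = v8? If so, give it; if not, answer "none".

Need y with v13 ∨ y = v17 and v13 ∧ y = v8.
Checking each element gives: v3.

v3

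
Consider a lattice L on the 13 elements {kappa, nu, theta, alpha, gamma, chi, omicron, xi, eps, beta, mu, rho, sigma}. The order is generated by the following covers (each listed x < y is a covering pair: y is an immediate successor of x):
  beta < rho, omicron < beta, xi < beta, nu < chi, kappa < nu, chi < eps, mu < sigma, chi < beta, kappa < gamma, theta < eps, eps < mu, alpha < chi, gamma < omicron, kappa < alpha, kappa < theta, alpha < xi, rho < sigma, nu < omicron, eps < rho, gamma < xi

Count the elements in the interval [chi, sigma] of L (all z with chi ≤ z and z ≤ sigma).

The interval [chi, sigma] = {beta, chi, eps, mu, rho, sigma}, which has 6 elements.

6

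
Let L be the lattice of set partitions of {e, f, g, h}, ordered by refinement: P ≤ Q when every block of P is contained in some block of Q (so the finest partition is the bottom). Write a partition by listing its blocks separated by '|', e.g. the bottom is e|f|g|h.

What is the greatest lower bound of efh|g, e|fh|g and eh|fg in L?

e|f|g|h

The meet (common refinement) of efh|g, e|fh|g, eh|fg intersects blocks pairwise, giving e|f|g|h.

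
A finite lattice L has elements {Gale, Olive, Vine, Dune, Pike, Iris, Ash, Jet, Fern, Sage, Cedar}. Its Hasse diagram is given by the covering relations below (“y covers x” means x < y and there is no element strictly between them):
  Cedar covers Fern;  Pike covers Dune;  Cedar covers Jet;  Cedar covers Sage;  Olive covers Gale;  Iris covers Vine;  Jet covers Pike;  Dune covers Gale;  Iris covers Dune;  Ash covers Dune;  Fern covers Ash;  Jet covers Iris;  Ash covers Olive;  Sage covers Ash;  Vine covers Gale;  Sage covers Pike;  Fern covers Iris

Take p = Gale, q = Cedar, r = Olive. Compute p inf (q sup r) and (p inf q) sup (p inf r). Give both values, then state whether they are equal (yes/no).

Gale; Gale; yes

q sup r = Cedar, so p inf (q sup r) = Gale inf Cedar = Gale.
p inf q = Gale and p inf r = Gale, so (p inf q) sup (p inf r) = Gale sup Gale = Gale.
Equal: yes.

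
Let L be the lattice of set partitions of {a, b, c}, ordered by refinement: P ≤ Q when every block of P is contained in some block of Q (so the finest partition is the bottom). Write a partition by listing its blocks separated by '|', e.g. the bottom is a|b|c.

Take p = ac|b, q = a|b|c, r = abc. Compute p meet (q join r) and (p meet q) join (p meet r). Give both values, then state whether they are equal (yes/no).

ac|b; ac|b; yes

q join r = abc, so p meet (q join r) = ac|b meet abc = ac|b.
p meet q = a|b|c and p meet r = ac|b, so (p meet q) join (p meet r) = a|b|c join ac|b = ac|b.
Equal: yes.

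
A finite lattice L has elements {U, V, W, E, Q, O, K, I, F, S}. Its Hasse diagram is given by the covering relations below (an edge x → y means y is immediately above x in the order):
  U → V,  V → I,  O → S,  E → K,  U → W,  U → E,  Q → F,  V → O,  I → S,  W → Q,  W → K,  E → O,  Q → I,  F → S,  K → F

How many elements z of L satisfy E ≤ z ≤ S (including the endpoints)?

5

The interval [E, S] = {E, F, K, O, S}, which has 5 elements.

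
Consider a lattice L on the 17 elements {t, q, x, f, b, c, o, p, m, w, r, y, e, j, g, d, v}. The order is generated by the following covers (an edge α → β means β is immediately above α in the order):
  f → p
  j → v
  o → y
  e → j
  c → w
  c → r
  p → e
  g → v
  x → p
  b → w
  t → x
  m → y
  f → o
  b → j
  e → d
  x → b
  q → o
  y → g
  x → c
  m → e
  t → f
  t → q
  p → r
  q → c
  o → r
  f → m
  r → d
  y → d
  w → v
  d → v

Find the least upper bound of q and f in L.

Common upper bounds of {q, f}: d, g, o, r, v, y.
The least among these is o.

o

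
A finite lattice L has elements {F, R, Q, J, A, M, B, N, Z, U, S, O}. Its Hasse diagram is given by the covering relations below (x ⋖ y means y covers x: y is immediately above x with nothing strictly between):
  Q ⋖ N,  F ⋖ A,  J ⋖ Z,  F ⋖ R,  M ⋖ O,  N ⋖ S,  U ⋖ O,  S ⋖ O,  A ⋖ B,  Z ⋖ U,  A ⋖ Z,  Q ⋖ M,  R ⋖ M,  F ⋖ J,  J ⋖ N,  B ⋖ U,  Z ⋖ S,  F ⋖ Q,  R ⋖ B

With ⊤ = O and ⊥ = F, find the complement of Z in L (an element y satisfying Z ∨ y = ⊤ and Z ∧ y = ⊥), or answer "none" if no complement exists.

M

Need y with Z ∨ y = O and Z ∧ y = F.
Checking each element gives: M.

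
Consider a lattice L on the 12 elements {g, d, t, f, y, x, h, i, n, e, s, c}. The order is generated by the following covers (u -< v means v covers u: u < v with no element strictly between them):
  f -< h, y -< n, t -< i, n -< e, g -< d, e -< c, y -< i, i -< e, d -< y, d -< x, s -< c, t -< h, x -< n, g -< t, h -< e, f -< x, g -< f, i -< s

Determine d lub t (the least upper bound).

i

Common upper bounds of {d, t}: c, e, i, s.
The least among these is i.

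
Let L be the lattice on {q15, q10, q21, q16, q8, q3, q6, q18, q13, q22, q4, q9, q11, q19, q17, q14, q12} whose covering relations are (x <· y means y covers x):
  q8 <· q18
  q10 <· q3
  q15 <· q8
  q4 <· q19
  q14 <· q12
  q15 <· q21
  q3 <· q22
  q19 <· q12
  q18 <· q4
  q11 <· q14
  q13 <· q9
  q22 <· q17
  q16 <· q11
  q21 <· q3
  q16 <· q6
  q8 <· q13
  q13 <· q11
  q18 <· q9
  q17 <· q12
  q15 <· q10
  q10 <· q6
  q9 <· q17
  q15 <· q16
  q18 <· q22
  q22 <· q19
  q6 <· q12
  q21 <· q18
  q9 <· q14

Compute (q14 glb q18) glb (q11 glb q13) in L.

q14 ∧ q18 = q18
q11 ∧ q13 = q13
q18 ∧ q13 = q8

q8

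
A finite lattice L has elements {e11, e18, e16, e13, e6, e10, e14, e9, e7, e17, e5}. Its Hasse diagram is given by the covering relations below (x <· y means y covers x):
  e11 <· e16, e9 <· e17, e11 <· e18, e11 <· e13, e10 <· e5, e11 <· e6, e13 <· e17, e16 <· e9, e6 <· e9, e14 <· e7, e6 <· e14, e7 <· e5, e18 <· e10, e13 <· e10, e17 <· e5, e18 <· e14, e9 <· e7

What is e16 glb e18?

Common lower bounds of {e16, e18}: e11.
The greatest among these is e11.

e11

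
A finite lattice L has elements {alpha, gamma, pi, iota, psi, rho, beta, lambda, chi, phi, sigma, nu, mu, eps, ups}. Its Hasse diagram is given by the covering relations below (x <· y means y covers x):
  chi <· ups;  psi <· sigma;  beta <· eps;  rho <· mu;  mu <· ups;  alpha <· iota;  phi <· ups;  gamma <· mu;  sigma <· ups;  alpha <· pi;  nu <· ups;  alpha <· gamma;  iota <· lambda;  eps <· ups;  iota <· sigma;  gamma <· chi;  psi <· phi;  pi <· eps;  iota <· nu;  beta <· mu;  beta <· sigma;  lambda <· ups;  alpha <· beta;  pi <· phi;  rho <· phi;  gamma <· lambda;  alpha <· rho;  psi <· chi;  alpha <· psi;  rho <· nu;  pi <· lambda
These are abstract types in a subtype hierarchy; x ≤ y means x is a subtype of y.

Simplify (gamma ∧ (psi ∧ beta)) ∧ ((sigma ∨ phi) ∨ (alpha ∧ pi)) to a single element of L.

alpha

psi ∧ beta = alpha
gamma ∧ alpha = alpha
sigma ∨ phi = ups
alpha ∧ pi = alpha
ups ∨ alpha = ups
alpha ∧ ups = alpha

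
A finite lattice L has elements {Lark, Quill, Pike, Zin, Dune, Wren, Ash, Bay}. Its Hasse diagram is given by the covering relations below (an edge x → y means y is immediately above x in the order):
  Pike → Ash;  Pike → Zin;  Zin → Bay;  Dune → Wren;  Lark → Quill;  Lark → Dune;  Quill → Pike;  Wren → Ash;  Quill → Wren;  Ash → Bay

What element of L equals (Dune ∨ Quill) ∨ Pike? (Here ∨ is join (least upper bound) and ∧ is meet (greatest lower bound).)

Dune ∨ Quill = Wren
Wren ∨ Pike = Ash

Ash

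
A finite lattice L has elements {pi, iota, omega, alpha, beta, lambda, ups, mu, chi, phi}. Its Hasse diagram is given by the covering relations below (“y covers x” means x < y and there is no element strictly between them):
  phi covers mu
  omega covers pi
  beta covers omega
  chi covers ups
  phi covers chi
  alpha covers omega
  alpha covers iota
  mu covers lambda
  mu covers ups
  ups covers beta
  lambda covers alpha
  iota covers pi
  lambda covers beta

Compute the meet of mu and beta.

beta

Common lower bounds of {mu, beta}: beta, omega, pi.
The greatest among these is beta.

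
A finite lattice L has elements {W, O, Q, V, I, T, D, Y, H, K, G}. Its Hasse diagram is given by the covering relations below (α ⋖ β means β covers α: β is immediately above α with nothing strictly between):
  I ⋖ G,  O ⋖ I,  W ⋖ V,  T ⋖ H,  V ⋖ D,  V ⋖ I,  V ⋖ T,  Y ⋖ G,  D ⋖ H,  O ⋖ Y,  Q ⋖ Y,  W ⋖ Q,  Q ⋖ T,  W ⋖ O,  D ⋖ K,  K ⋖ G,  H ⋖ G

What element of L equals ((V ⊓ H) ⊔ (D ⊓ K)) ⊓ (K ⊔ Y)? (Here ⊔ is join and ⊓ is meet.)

V ∧ H = V
D ∧ K = D
V ∨ D = D
K ∨ Y = G
D ∧ G = D

D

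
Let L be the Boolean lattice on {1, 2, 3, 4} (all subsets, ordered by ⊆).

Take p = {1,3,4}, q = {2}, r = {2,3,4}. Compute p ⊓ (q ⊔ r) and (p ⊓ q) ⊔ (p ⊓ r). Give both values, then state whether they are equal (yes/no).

q ⊔ r = {2,3,4}, so p ⊓ (q ⊔ r) = {1,3,4} ⊓ {2,3,4} = {3,4}.
p ⊓ q = {} and p ⊓ r = {3,4}, so (p ⊓ q) ⊔ (p ⊓ r) = {} ⊔ {3,4} = {3,4}.
Equal: yes.

{3,4}; {3,4}; yes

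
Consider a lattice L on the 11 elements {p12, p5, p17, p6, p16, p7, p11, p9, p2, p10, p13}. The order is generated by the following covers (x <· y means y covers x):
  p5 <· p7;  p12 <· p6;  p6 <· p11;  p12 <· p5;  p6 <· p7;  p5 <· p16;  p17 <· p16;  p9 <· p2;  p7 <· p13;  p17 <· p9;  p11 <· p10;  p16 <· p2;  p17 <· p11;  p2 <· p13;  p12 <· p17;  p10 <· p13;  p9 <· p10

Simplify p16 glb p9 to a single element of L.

p16 ∧ p9 = p17

p17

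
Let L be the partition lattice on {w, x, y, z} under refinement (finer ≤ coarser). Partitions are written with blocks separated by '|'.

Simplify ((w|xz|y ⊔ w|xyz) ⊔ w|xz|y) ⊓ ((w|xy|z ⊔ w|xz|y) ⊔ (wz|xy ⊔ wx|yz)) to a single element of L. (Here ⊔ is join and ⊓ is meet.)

w|xz|y ∨ w|xyz = w|xyz
w|xyz ∨ w|xz|y = w|xyz
w|xy|z ∨ w|xz|y = w|xyz
wz|xy ∨ wx|yz = wxyz
w|xyz ∨ wxyz = wxyz
w|xyz ∧ wxyz = w|xyz

w|xyz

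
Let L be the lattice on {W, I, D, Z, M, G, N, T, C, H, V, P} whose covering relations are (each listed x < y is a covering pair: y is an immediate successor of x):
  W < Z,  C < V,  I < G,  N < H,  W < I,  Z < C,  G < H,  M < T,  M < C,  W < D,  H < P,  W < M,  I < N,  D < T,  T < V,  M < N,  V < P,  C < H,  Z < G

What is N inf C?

Common lower bounds of {N, C}: M, W.
The greatest among these is M.

M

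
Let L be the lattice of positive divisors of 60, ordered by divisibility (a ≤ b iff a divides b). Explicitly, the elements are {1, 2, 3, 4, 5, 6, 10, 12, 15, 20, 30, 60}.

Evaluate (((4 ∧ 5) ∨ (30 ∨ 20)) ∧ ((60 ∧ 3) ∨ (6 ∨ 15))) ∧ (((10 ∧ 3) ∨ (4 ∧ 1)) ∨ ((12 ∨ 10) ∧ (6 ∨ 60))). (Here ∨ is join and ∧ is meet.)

30

4 ∧ 5 = 1
30 ∨ 20 = 60
1 ∨ 60 = 60
60 ∧ 3 = 3
6 ∨ 15 = 30
3 ∨ 30 = 30
60 ∧ 30 = 30
10 ∧ 3 = 1
4 ∧ 1 = 1
1 ∨ 1 = 1
12 ∨ 10 = 60
6 ∨ 60 = 60
60 ∧ 60 = 60
1 ∨ 60 = 60
30 ∧ 60 = 30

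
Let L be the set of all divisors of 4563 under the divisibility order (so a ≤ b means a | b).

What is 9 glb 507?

3

Common lower bounds of {9, 507}: 1, 3.
The greatest among these is 3.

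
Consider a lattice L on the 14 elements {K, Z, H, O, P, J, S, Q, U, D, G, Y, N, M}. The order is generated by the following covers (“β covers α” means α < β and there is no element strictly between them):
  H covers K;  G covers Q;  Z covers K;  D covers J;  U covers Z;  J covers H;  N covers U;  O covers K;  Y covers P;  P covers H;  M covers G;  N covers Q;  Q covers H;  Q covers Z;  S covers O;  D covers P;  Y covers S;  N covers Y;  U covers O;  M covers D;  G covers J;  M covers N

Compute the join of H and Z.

Common upper bounds of {H, Z}: G, M, N, Q.
The least among these is Q.

Q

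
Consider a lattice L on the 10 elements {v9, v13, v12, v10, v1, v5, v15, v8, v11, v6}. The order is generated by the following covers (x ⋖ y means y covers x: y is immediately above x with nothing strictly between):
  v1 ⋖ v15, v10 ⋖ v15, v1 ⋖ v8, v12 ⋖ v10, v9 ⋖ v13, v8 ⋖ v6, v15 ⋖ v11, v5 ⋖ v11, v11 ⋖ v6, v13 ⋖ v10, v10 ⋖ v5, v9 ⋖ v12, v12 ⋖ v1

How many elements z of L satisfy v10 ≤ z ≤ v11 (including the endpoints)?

The interval [v10, v11] = {v10, v11, v15, v5}, which has 4 elements.

4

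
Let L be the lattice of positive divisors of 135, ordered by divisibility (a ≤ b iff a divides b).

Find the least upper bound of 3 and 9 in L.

9

Common upper bounds of {3, 9}: 135, 27, 45, 9.
The least among these is 9.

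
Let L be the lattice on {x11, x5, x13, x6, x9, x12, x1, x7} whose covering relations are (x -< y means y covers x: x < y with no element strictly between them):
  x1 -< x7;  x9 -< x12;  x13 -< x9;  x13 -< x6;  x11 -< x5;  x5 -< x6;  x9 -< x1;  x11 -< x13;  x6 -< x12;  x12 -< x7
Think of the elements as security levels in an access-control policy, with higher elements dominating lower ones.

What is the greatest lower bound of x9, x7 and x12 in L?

x9

Common lower bounds of {x9, x7, x12}: x11, x13, x9.
The greatest among these is x9.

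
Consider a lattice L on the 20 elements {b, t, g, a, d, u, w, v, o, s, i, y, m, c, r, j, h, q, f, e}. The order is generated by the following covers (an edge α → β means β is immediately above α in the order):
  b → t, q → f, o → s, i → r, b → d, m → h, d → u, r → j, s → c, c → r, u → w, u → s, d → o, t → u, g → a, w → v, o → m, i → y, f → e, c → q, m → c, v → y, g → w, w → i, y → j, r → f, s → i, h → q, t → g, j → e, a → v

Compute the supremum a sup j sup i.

j

Common upper bounds of {a, j, i}: e, j.
The least among these is j.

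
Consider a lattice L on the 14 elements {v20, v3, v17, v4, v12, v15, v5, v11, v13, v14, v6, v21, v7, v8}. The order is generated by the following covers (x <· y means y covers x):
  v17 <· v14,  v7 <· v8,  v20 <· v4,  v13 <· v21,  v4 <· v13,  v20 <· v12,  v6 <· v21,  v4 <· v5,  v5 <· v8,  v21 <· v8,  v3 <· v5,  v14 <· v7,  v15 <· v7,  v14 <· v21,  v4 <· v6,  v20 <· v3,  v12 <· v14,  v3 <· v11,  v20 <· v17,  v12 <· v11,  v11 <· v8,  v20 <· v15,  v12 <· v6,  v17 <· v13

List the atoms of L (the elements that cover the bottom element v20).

v12, v15, v17, v3, v4

The atoms are exactly the elements that cover v20: v12, v15, v17, v3, v4.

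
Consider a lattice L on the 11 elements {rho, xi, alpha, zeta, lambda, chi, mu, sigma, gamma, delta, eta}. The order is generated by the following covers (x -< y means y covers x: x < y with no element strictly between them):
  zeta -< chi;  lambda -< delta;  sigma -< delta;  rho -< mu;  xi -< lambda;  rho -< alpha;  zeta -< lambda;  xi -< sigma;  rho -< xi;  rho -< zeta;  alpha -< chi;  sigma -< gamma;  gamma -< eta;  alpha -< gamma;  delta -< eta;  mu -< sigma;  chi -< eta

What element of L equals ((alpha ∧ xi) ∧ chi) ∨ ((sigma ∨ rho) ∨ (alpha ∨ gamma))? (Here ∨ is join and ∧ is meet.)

alpha ∧ xi = rho
rho ∧ chi = rho
sigma ∨ rho = sigma
alpha ∨ gamma = gamma
sigma ∨ gamma = gamma
rho ∨ gamma = gamma

gamma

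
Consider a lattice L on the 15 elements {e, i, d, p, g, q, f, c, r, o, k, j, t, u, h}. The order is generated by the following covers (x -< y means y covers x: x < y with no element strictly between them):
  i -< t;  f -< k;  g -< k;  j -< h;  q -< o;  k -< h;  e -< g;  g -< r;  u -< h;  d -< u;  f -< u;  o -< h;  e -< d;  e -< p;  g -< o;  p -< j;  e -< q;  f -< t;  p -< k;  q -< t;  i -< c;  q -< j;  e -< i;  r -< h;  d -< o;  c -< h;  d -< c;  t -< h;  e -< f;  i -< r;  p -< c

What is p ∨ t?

Common upper bounds of {p, t}: h.
The least among these is h.

h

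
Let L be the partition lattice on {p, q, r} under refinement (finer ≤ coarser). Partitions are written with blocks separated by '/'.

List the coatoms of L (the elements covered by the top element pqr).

p/qr, pq/r, pr/q

The coatoms are exactly the elements covered by pqr: p/qr, pq/r, pr/q.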